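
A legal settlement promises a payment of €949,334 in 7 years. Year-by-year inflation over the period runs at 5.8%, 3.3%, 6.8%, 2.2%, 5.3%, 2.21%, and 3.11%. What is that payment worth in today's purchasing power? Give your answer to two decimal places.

Price-level factor over 7 years: 1.058 × 1.033 × 1.068 × 1.022 × 1.053 × 1.0221 × 1.0311 ≈ 1.3238253222.
Purchasing power today: €949,334 divided by that factor.

€717,114.25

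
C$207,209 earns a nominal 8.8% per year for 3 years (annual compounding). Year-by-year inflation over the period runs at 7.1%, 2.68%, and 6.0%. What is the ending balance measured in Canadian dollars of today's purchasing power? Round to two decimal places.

Nominal value at maturity: C$207,209 × (1 + 8.8%)^3 ≈ C$266,867.26.
Price-level factor over 3 years: 1.071 × 1.0268 × 1.060 = 1.165684968.
The maturity value deflated by that factor is the answer in today's purchasing power.

C$228,936.01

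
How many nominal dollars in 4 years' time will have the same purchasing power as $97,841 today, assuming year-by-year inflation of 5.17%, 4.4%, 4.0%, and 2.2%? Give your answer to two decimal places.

$114,181.96

Cumulative price-level factor: 1.0517 × 1.044 × 1.040 × 1.022 ≈ 1.1670154554.
Multiplying $97,841 by the price-level factor gives the future nominal sum.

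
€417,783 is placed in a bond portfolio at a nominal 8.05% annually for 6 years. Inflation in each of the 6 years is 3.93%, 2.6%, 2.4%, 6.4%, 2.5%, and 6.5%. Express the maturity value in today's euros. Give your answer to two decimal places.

€524,198.83

Nominal value at maturity: €417,783 × (1 + 8.05%)^6 ≈ €664,812.83.
Price-level factor over 6 years: 1.0393 × 1.026 × 1.024 × 1.064 × 1.025 × 1.065 ≈ 1.2682455461.
The maturity value deflated by that factor is the answer in today's purchasing power.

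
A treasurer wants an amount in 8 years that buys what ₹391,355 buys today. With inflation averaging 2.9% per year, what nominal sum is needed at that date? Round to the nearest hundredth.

Cumulative price-level factor: (1+2.9%)^8 ≈ 1.2569644591.
The nominal amount required is ₹391,355 scaled up by that factor.

₹491,919.33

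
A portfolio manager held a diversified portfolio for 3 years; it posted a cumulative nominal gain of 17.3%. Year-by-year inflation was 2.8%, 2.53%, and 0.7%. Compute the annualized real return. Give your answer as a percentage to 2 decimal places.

Cumulative inflation factor: 1.028 × 1.0253 × 1.007 ≈ 1.06139.
Nominal growth factor: 1.17300. Real growth factor = 1.17300 / 1.06139 ≈ 1.10516.
Annualized: 1.10516^(1/3) − 1 ≈ 0.03389.

3.39%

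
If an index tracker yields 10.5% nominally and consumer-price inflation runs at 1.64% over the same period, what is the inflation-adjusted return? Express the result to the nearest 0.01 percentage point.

8.72%

Real return via the Fisher equation: (1 + 10.5%)/(1 + 1.64%) − 1 = 1.105/1.0164 − 1 ≈ 0.08717.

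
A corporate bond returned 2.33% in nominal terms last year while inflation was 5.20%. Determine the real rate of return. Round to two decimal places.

Real return via the Fisher equation: (1 + 2.33%)/(1 + 5.20%) − 1 = 1.0233/1.0520 − 1 ≈ -0.02728.

-2.73%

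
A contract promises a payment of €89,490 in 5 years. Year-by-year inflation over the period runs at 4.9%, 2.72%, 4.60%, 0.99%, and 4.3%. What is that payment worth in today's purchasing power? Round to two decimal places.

Price-level factor over 5 years: 1.049 × 1.0272 × 1.0460 × 1.0099 × 1.043 ≈ 1.1872026684.
Purchasing power today: €89,490 divided by that factor.

€75,378.87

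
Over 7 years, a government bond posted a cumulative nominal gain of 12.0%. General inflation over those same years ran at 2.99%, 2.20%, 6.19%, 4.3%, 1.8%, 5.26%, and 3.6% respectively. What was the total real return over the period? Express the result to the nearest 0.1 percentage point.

-13.5%

Cumulative inflation factor: 1.0299 × 1.0220 × 1.0619 × 1.043 × 1.018 × 1.0526 × 1.036 ≈ 1.29415.
Nominal growth factor: 1.12000. Real growth factor = 1.12000 / 1.29415 ≈ 0.86543.
Total real return ≈ -13.4567%.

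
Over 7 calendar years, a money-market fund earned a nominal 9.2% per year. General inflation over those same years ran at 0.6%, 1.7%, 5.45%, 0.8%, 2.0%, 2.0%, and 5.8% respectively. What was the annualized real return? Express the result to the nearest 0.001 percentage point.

6.430%

Cumulative inflation factor: 1.006 × 1.017 × 1.0545 × 1.008 × 1.020 × 1.020 × 1.058 ≈ 1.19705.
Nominal growth factor: 1.85165. Real growth factor = 1.85165 / 1.19705 ≈ 1.54684.
Annualized: 1.54684^(1/7) − 1 ≈ 0.06430.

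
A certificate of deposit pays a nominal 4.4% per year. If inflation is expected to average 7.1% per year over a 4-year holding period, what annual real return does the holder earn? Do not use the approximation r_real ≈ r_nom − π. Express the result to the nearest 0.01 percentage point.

With constant rates the annual real return is the same each year: (1+4.4%)/(1+7.1%) − 1 = -0.02521.

-2.52%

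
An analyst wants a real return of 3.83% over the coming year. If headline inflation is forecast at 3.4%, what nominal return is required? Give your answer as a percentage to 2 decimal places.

By the Fisher equation, 1 + r_nom = (1 + 3.83%)(1 + 3.4%) = 1.0383 × 1.034 = 1.0736022.
So r_nom = 7.36022%.

7.36%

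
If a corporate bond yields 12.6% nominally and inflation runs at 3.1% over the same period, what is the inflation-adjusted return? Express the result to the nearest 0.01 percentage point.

9.21%

Real return via the Fisher equation: (1 + 12.6%)/(1 + 3.1%) − 1 = 1.126/1.031 − 1 ≈ 0.09214.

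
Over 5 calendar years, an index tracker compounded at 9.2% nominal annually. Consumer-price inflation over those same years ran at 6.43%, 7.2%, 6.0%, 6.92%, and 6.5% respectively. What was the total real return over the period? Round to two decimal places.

Cumulative inflation factor: 1.0643 × 1.072 × 1.060 × 1.0692 × 1.065 ≈ 1.37712.
Nominal growth factor: 1.55279. Real growth factor = 1.55279 / 1.37712 ≈ 1.12756.
Total real return ≈ 12.7561%.

12.76%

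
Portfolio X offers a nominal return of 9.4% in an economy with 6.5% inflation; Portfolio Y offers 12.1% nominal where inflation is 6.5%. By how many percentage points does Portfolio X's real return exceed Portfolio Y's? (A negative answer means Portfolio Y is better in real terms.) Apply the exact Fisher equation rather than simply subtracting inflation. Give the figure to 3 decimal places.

-2.535

Portfolio X real return: 1.094/1.065 − 1 = 2.7230%.
Portfolio Y real return: 1.121/1.065 − 1 = 5.2582%.
Difference: 2.7230 − 5.2582 = -2.5352 pp.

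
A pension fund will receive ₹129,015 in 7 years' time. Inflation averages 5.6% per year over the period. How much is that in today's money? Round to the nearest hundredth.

₹88,103.42

Price-level factor over 7 years: (1 + 5.6%)^7 ≈ 1.4643585503.
Purchasing power today: ₹129,015 divided by that factor.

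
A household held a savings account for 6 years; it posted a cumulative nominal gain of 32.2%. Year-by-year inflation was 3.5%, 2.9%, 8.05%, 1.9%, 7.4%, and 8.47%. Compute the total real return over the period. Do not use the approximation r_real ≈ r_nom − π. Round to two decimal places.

-3.23%

Cumulative inflation factor: 1.035 × 1.029 × 1.0805 × 1.019 × 1.074 × 1.0847 ≈ 1.36606.
Nominal growth factor: 1.32200. Real growth factor = 1.32200 / 1.36606 ≈ 0.96775.
Total real return ≈ -3.2251%.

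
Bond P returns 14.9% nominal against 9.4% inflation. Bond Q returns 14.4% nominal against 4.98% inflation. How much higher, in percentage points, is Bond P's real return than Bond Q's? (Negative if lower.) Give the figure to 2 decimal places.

Bond P real return: 1.149/1.094 − 1 = 5.027%.
Bond Q real return: 1.144/1.0498 − 1 = 8.973%.
Difference: 5.027 − 8.973 = -3.946 pp.

-3.95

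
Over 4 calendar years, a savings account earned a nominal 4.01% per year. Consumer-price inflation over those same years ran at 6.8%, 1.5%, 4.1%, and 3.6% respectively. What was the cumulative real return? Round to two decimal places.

0.10%

Cumulative inflation factor: 1.068 × 1.015 × 1.041 × 1.036 ≈ 1.16909.
Nominal growth factor: 1.17031. Real growth factor = 1.17031 / 1.16909 ≈ 1.00104.
Total real return ≈ 0.1043%.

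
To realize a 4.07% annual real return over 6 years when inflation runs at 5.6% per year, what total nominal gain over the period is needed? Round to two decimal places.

76.17%

Required annual nominal rate: (1+4.07%)(1+5.6%) − 1 = 9.89792%.
Cumulative over 6 years: (1 + 0.0989792)^6 − 1 ≈ 0.76172.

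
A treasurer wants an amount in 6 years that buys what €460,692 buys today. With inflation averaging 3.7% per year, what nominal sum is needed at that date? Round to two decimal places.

Cumulative price-level factor: (1+3.7%)^6 ≈ 1.2435765910.
Multiplying €460,692 by the price-level factor gives the future nominal sum.

€572,905.79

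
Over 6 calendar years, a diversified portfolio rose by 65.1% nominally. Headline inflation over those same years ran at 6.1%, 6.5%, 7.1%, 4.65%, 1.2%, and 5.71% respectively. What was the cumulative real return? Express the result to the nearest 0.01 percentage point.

21.86%

Cumulative inflation factor: 1.061 × 1.065 × 1.071 × 1.0465 × 1.012 × 1.0571 ≈ 1.35485.
Nominal growth factor: 1.65100. Real growth factor = 1.65100 / 1.35485 ≈ 1.21859.
Total real return ≈ 21.8588%.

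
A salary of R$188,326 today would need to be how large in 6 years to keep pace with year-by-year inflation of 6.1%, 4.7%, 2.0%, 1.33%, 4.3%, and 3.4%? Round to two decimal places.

R$233,192.95

Cumulative price-level factor: 1.061 × 1.047 × 1.020 × 1.0133 × 1.043 × 1.034 ≈ 1.2382408493.
Multiplying R$188,326 by the price-level factor gives the future nominal sum.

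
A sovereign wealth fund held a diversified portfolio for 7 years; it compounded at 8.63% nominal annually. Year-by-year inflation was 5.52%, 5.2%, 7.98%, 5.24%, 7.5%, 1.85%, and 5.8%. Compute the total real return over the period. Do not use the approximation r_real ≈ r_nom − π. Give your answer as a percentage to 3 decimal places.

Cumulative inflation factor: 1.0552 × 1.052 × 1.0798 × 1.0524 × 1.075 × 1.0185 × 1.058 ≈ 1.46127.
Nominal growth factor: 1.78504. Real growth factor = 1.78504 / 1.46127 ≈ 1.22157.
Total real return ≈ 22.1571%.

22.157%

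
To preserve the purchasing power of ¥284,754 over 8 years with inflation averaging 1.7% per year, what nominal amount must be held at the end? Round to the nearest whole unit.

¥325,865

Cumulative price-level factor: (1+1.7%)^8 ≈ 1.1443730547.
The nominal amount required is ¥284,754 scaled up by that factor.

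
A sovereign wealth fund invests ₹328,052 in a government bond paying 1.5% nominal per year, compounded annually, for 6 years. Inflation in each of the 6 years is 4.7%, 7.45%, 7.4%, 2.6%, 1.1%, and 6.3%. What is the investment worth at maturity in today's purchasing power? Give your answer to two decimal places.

Nominal value at maturity: ₹328,052 × (1 + 1.5%)^6 ≈ ₹358,706.25.
Price-level factor over 6 years: 1.047 × 1.0745 × 1.074 × 1.026 × 1.011 × 1.063 ≈ 1.3322605368.
The maturity value deflated by that factor is the answer in today's purchasing power.

₹269,246.32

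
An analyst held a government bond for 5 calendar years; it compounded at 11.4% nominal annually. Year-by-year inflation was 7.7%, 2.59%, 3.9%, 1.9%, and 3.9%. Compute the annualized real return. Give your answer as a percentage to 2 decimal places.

7.14%

Cumulative inflation factor: 1.077 × 1.0259 × 1.039 × 1.019 × 1.039 ≈ 1.21542.
Nominal growth factor: 1.71564. Real growth factor = 1.71564 / 1.21542 ≈ 1.41156.
Annualized: 1.41156^(1/5) − 1 ≈ 0.07137.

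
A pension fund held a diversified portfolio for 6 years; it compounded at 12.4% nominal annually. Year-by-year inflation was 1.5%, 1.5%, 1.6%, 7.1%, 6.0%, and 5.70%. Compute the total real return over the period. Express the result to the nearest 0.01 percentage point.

60.55%

Cumulative inflation factor: 1.015 × 1.015 × 1.016 × 1.071 × 1.060 × 1.0570 ≈ 1.25602.
Nominal growth factor: 2.01650. Real growth factor = 2.01650 / 1.25602 ≈ 1.60547.
Total real return ≈ 60.5468%.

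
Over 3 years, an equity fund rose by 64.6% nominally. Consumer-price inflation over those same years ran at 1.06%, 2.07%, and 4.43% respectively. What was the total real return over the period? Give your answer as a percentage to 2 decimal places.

Cumulative inflation factor: 1.0106 × 1.0207 × 1.0443 ≈ 1.07722.
Nominal growth factor: 1.64600. Real growth factor = 1.64600 / 1.07722 ≈ 1.52801.
Total real return ≈ 52.8013%.

52.80%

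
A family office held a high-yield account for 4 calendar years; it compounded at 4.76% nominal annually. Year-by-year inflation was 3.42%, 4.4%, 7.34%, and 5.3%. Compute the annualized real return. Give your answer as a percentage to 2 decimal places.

-0.33%

Cumulative inflation factor: 1.0342 × 1.044 × 1.0734 × 1.053 ≈ 1.22038.
Nominal growth factor: 1.20443. Real growth factor = 1.20443 / 1.22038 ≈ 0.98693.
Annualized: 0.98693^(1/4) − 1 ≈ -0.00328.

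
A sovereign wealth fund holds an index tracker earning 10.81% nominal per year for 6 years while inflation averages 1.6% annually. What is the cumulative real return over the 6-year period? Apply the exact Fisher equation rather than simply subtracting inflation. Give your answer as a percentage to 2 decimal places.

The annual real rate is (1+10.81%)/(1+1.6%) − 1 = 9.0650%.
Compounded over 6 years: (1 + 0.090650)^6 − 1 ≈ 0.68311.

68.31%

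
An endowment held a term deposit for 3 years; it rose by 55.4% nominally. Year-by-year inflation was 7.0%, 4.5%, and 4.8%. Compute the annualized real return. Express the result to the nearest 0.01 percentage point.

9.87%

Cumulative inflation factor: 1.070 × 1.045 × 1.048 ≈ 1.17182.
Nominal growth factor: 1.55400. Real growth factor = 1.55400 / 1.17182 ≈ 1.32614.
Annualized: 1.32614^(1/3) − 1 ≈ 0.09866.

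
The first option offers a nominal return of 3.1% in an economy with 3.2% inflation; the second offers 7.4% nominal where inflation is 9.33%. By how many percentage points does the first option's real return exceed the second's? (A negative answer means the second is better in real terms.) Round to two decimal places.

1.67

The first option real return: 1.031/1.032 − 1 = -0.097%.
The second real return: 1.074/1.0933 − 1 = -1.765%.
Difference: -0.097 − (-1.765) = 1.668 pp.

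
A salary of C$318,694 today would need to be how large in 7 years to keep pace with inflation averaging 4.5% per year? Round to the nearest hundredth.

C$433,698.50

Cumulative price-level factor: (1+4.5%)^7 ≈ 1.3608618305.
The nominal amount required is C$318,694 scaled up by that factor.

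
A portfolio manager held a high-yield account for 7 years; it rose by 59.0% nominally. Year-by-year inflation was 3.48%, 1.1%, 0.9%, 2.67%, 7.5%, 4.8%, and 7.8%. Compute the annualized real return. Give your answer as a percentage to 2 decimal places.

2.74%

Cumulative inflation factor: 1.0348 × 1.011 × 1.009 × 1.0267 × 1.075 × 1.048 × 1.078 ≈ 1.31623.
Nominal growth factor: 1.59000. Real growth factor = 1.59000 / 1.31623 ≈ 1.20800.
Annualized: 1.20800^(1/7) − 1 ≈ 0.02736.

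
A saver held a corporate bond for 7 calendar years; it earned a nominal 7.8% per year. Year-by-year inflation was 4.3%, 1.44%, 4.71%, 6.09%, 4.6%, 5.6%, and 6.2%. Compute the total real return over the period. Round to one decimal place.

Cumulative inflation factor: 1.043 × 1.0144 × 1.0471 × 1.0609 × 1.046 × 1.056 × 1.062 ≈ 1.37872.
Nominal growth factor: 1.69173. Real growth factor = 1.69173 / 1.37872 ≈ 1.22703.
Total real return ≈ 22.7030%.

22.7%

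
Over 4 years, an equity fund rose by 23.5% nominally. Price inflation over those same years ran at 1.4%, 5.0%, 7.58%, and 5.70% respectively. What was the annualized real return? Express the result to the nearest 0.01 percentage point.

Cumulative inflation factor: 1.014 × 1.050 × 1.0758 × 1.0570 ≈ 1.21069.
Nominal growth factor: 1.23500. Real growth factor = 1.23500 / 1.21069 ≈ 1.02008.
Annualized: 1.02008^(1/4) − 1 ≈ 0.00498.

0.50%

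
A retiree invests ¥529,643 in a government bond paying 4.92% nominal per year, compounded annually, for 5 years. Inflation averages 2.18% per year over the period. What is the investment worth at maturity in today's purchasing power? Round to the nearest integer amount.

¥604,568

Nominal value at maturity: ¥529,643 × (1 + 4.92%)^5 ≈ ¥673,402.
Price-level factor over 5 years: (1 + 2.18%)^5 ≈ 1.1138571365.
The maturity value deflated by that factor is the answer in today's purchasing power.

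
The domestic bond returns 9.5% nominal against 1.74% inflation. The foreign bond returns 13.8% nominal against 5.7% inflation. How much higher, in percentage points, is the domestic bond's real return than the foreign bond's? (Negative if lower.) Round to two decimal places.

-0.04

The domestic bond real return: 1.095/1.0174 − 1 = 7.627%.
The foreign bond real return: 1.138/1.057 − 1 = 7.663%.
Difference: 7.627 − 7.663 = -0.036 pp.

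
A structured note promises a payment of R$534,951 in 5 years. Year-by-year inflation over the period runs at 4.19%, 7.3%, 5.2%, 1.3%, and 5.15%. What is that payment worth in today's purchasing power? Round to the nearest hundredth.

R$427,025.47

Price-level factor over 5 years: 1.0419 × 1.073 × 1.052 × 1.013 × 1.0515 ≈ 1.2527379160.
Purchasing power today: R$534,951 divided by that factor.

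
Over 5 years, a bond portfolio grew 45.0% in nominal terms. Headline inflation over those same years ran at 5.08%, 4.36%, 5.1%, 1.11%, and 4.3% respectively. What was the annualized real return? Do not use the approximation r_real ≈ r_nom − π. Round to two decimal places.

3.59%

Cumulative inflation factor: 1.0508 × 1.0436 × 1.051 × 1.0111 × 1.043 ≈ 1.21544.
Nominal growth factor: 1.45000. Real growth factor = 1.45000 / 1.21544 ≈ 1.19298.
Annualized: 1.19298^(1/5) − 1 ≈ 0.03592.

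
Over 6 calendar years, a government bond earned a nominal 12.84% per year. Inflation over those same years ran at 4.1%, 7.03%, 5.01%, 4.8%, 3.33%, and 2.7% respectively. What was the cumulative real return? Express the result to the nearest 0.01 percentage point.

Cumulative inflation factor: 1.041 × 1.0703 × 1.0501 × 1.048 × 1.0333 × 1.027 ≈ 1.30120.
Nominal growth factor: 2.06433. Real growth factor = 2.06433 / 1.30120 ≈ 1.58648.
Total real return ≈ 58.6476%.

58.65%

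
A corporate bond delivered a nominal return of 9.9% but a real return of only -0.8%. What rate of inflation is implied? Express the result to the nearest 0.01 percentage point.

10.79%

From (1+r_nom) = (1+r_real)(1+π), we get 1+π = (1 + 9.9%)/(1 − 0.8%) = 1.099/0.992 ≈ 1.10786.
So π ≈ 10.7863%.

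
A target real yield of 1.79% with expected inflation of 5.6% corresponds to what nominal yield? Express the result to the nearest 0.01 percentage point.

7.49%

By the Fisher equation, 1 + r_nom = (1 + 1.79%)(1 + 5.6%) = 1.0179 × 1.056 = 1.0749024.
So r_nom = 7.49024%.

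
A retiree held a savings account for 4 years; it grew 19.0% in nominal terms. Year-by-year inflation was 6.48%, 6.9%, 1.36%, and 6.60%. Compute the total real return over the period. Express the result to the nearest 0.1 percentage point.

-3.2%

Cumulative inflation factor: 1.0648 × 1.069 × 1.0136 × 1.0660 ≈ 1.22990.
Nominal growth factor: 1.19000. Real growth factor = 1.19000 / 1.22990 ≈ 0.96756.
Total real return ≈ -3.2441%.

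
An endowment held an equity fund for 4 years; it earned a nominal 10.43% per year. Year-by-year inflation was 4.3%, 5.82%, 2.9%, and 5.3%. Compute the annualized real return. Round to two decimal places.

Cumulative inflation factor: 1.043 × 1.0582 × 1.029 × 1.053 ≈ 1.19590.
Nominal growth factor: 1.48713. Real growth factor = 1.48713 / 1.19590 ≈ 1.24352.
Annualized: 1.24352^(1/4) − 1 ≈ 0.05600.

5.60%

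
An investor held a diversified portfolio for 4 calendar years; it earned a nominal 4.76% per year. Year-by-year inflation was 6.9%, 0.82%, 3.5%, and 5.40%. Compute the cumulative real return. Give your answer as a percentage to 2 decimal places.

Cumulative inflation factor: 1.069 × 1.0082 × 1.035 × 1.0540 ≈ 1.17572.
Nominal growth factor: 1.20443. Real growth factor = 1.20443 / 1.17572 ≈ 1.02442.
Total real return ≈ 2.4417%.

2.44%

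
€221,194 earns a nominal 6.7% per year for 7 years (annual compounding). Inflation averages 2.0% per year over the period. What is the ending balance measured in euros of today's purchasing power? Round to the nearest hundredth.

Nominal value at maturity: €221,194 × (1 + 6.7%)^7 ≈ €348,276.59.
Price-level factor over 7 years: (1 + 2.0%)^7 ≈ 1.1486856676.
Dividing the nominal maturity value by the price-level factor gives the value in today's money.

€303,195.73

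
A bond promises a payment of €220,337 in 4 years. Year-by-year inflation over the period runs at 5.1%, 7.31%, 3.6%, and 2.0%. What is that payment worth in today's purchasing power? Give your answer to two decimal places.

€184,877.73

Price-level factor over 4 years: 1.051 × 1.0731 × 1.036 × 1.020 ≈ 1.1917985098.
Purchasing power today: €220,337 divided by that factor.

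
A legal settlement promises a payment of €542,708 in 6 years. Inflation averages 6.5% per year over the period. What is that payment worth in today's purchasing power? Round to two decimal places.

€371,936.31

Price-level factor over 6 years: (1 + 6.5%)^6 ≈ 1.4591422965.
Purchasing power today: €542,708 divided by that factor.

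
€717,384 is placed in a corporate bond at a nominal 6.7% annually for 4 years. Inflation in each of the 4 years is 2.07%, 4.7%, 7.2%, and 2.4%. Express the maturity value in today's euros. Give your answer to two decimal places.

Nominal value at maturity: €717,384 × (1 + 6.7%)^4 ≈ €929,842.44.
Price-level factor over 4 years: 1.0207 × 1.047 × 1.072 × 1.024 ≈ 1.1731121652.
Dividing the nominal maturity value by the price-level factor gives the value in today's money.

€792,628.76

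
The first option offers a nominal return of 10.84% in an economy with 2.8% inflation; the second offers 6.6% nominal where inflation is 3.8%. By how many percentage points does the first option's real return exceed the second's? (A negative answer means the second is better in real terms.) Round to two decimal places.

5.12

The first option real return: 1.1084/1.028 − 1 = 7.821%.
The second real return: 1.066/1.038 − 1 = 2.697%.
Difference: 7.821 − 2.697 = 5.124 pp.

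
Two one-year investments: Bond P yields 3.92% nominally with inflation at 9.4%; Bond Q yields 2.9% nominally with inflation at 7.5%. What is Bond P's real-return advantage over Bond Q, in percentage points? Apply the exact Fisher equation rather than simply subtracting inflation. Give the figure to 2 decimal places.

-0.73

Bond P real return: 1.0392/1.094 − 1 = -5.009%.
Bond Q real return: 1.029/1.075 − 1 = -4.279%.
Difference: -5.009 − (-4.279) = -0.730 pp.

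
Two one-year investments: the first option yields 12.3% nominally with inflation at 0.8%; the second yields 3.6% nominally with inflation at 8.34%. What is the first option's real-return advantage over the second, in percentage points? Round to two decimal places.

The first option real return: 1.123/1.008 − 1 = 11.409%.
The second real return: 1.036/1.0834 − 1 = -4.375%.
Difference: 11.409 − (-4.375) = 15.784 pp.

15.78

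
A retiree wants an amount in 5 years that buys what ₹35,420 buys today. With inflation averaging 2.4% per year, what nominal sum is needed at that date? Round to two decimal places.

Cumulative price-level factor: (1+2.4%)^5 ≈ 1.1258999068.
The nominal amount required is ₹35,420 scaled up by that factor.

₹39,879.37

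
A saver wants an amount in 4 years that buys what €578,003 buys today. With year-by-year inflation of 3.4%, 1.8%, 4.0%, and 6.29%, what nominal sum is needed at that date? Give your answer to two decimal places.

Cumulative price-level factor: 1.034 × 1.018 × 1.040 × 1.0629 ≈ 1.1635741466.
The nominal amount required is €578,003 scaled up by that factor.

€672,549.35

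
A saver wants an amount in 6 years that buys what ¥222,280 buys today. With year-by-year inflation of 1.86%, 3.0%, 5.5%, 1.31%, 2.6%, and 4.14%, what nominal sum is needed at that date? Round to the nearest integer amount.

¥266,324

Cumulative price-level factor: 1.0186 × 1.030 × 1.055 × 1.0131 × 1.026 × 1.0414 ≈ 1.1981483821.
The nominal amount required is ¥222,280 scaled up by that factor.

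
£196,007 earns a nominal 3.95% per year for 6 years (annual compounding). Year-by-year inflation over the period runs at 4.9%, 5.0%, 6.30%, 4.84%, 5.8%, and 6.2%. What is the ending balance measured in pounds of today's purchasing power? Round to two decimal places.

Nominal value at maturity: £196,007 × (1 + 3.95%)^6 ≈ £247,296.83.
Price-level factor over 6 years: 1.049 × 1.050 × 1.0630 × 1.0484 × 1.058 × 1.062 ≈ 1.3792254061.
Dividing the nominal maturity value by the price-level factor gives the value in today's money.

£179,301.24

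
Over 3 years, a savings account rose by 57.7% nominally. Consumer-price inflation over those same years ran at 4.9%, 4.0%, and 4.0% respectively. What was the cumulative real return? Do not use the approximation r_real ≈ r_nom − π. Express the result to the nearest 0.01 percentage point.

Cumulative inflation factor: 1.049 × 1.040 × 1.040 ≈ 1.13460.
Nominal growth factor: 1.57700. Real growth factor = 1.57700 / 1.13460 ≈ 1.38992.
Total real return ≈ 38.9919%.

38.99%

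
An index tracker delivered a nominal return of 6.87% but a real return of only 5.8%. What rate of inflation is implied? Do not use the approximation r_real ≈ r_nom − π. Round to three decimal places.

From (1+r_nom) = (1+r_real)(1+π), we get 1+π = (1 + 6.87%)/(1 + 5.8%) = 1.0687/1.058 ≈ 1.01011.
So π ≈ 1.0113%.

1.011%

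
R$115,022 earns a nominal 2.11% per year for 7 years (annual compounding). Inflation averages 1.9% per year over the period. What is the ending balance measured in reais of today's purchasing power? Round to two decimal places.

R$116,691.59

Nominal value at maturity: R$115,022 × (1 + 2.11%)^7 ≈ R$133,124.76.
Price-level factor over 7 years: (1 + 1.9%)^7 ≈ 1.1408256786.
The maturity value deflated by that factor is the answer in today's purchasing power.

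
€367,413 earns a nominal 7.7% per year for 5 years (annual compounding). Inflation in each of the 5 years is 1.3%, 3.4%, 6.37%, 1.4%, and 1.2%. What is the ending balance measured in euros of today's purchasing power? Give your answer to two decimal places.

Nominal value at maturity: €367,413 × (1 + 7.7%)^5 ≈ €532,393.86.
Price-level factor over 5 years: 1.013 × 1.034 × 1.0637 × 1.014 × 1.012 ≈ 1.1433195004.
The maturity value deflated by that factor is the answer in today's purchasing power.

€465,656.24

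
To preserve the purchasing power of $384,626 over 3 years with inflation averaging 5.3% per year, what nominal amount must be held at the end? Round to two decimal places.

$449,080.04

Cumulative price-level factor: (1+5.3%)^3 = 1.167575877.
The nominal amount required is $384,626 scaled up by that factor.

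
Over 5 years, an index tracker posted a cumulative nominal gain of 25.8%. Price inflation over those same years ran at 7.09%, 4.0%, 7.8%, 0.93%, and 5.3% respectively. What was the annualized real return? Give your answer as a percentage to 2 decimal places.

Cumulative inflation factor: 1.0709 × 1.040 × 1.078 × 1.0093 × 1.053 ≈ 1.27600.
Nominal growth factor: 1.25800. Real growth factor = 1.25800 / 1.27600 ≈ 0.98590.
Annualized: 0.98590^(1/5) − 1 ≈ -0.00284.

-0.28%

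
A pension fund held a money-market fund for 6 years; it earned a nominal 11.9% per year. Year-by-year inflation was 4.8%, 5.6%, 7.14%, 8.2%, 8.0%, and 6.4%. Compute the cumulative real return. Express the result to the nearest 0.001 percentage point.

Cumulative inflation factor: 1.048 × 1.056 × 1.0714 × 1.082 × 1.080 × 1.064 ≈ 1.47424.
Nominal growth factor: 1.96327. Real growth factor = 1.96327 / 1.47424 ≈ 1.33171.
Total real return ≈ 33.1714%.

33.171%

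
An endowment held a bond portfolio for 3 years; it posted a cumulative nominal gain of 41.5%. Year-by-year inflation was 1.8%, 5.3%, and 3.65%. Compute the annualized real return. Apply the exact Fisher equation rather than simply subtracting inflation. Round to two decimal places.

8.39%

Cumulative inflation factor: 1.018 × 1.053 × 1.0365 ≈ 1.11108.
Nominal growth factor: 1.41500. Real growth factor = 1.41500 / 1.11108 ≈ 1.27354.
Annualized: 1.27354^(1/3) − 1 ≈ 0.08394.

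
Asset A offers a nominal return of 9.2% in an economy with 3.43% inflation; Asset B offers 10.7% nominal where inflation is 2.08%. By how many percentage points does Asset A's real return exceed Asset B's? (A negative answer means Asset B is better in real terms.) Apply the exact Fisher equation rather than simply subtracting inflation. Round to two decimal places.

Asset A real return: 1.092/1.0343 − 1 = 5.579%.
Asset B real return: 1.107/1.0208 − 1 = 8.444%.
Difference: 5.579 − 8.444 = -2.865 pp.

-2.87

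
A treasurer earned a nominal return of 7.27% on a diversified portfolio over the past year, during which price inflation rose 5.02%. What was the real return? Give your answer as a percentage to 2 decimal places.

Real return via the Fisher equation: (1 + 7.27%)/(1 + 5.02%) − 1 = 1.0727/1.0502 − 1 ≈ 0.02142.

2.14%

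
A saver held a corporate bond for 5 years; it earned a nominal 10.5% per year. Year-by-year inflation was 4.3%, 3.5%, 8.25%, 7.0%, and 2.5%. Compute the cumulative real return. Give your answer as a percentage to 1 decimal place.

Cumulative inflation factor: 1.043 × 1.035 × 1.0825 × 1.070 × 1.025 ≈ 1.28162.
Nominal growth factor: 1.64745. Real growth factor = 1.64745 / 1.28162 ≈ 1.28544.
Total real return ≈ 28.5438%.

28.5%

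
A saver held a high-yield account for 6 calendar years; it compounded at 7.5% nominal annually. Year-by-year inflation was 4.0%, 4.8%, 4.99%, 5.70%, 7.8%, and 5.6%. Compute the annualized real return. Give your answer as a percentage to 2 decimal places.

Cumulative inflation factor: 1.040 × 1.048 × 1.0499 × 1.0570 × 1.078 × 1.056 ≈ 1.37689.
Nominal growth factor: 1.54330. Real growth factor = 1.54330 / 1.37689 ≈ 1.12086.
Annualized: 1.12086^(1/6) − 1 ≈ 0.01920.

1.92%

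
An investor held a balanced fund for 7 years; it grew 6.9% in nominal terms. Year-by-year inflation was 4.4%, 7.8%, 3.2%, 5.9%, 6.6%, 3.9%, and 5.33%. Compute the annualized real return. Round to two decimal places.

-4.12%

Cumulative inflation factor: 1.044 × 1.078 × 1.032 × 1.059 × 1.066 × 1.039 × 1.0533 ≈ 1.43489.
Nominal growth factor: 1.06900. Real growth factor = 1.06900 / 1.43489 ≈ 0.74500.
Annualized: 0.74500^(1/7) − 1 ≈ -0.04118.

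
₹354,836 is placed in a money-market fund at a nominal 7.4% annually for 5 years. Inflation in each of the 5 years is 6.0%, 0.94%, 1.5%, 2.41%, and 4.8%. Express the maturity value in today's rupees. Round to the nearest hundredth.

₹435,021.00

Nominal value at maturity: ₹354,836 × (1 + 7.4%)^5 ≈ ₹507,048.01.
Price-level factor over 5 years: 1.060 × 1.0094 × 1.015 × 1.0241 × 1.048 ≈ 1.1655713308.
Dividing the nominal maturity value by the price-level factor gives the value in today's money.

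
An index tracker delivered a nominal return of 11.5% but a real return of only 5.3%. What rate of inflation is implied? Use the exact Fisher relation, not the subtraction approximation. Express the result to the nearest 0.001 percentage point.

From (1+r_nom) = (1+r_real)(1+π), we get 1+π = (1 + 11.5%)/(1 + 5.3%) = 1.115/1.053 ≈ 1.05888.
So π ≈ 5.8879%.

5.888%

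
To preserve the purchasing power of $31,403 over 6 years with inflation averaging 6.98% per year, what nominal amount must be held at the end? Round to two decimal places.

Cumulative price-level factor: (1+6.98%)^6 ≈ 1.4990480761.
The nominal amount required is $31,403 scaled up by that factor.

$47,074.61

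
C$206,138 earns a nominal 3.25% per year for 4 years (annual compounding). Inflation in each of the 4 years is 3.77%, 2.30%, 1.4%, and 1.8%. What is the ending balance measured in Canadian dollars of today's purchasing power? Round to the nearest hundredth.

C$213,788.88

Nominal value at maturity: C$206,138 × (1 + 3.25%)^4 ≈ C$234,270.87.
Price-level factor over 4 years: 1.0377 × 1.0230 × 1.014 × 1.018 ≈ 1.0958047621.
The maturity value deflated by that factor is the answer in today's purchasing power.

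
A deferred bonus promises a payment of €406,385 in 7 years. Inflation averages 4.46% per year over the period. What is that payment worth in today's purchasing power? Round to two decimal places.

Price-level factor over 7 years: (1 + 4.46%)^7 ≈ 1.3572196866.
Purchasing power today: €406,385 divided by that factor.

€299,424.63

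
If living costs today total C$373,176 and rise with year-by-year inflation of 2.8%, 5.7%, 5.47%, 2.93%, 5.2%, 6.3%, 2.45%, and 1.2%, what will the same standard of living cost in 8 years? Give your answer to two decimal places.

Cumulative price-level factor: 1.028 × 1.057 × 1.0547 × 1.0293 × 1.052 × 1.063 × 1.0245 × 1.012 ≈ 1.3676674164.
The nominal amount required is C$373,176 scaled up by that factor.

C$510,380.66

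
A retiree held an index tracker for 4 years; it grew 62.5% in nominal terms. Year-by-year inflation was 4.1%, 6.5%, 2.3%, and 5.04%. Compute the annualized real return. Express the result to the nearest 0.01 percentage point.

Cumulative inflation factor: 1.041 × 1.065 × 1.023 × 1.0504 ≈ 1.19133.
Nominal growth factor: 1.62500. Real growth factor = 1.62500 / 1.19133 ≈ 1.36403.
Annualized: 1.36403^(1/4) − 1 ≈ 0.08070.

8.07%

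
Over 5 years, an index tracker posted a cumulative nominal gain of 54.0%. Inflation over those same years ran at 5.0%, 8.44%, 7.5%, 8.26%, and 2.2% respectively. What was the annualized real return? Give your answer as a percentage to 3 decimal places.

2.604%

Cumulative inflation factor: 1.050 × 1.0844 × 1.075 × 1.0826 × 1.022 ≈ 1.35427.
Nominal growth factor: 1.54000. Real growth factor = 1.54000 / 1.35427 ≈ 1.13714.
Annualized: 1.13714^(1/5) − 1 ≈ 0.02604.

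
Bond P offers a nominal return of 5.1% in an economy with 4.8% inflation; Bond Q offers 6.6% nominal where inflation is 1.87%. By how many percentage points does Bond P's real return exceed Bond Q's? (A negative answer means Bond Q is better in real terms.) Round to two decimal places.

-4.36

Bond P real return: 1.051/1.048 − 1 = 0.286%.
Bond Q real return: 1.066/1.0187 − 1 = 4.643%.
Difference: 0.286 − 4.643 = -4.357 pp.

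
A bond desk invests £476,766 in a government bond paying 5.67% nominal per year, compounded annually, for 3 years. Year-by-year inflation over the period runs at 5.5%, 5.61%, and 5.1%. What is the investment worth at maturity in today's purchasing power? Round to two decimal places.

Nominal value at maturity: £476,766 × (1 + 5.67%)^3 ≈ £562,549.05.
Price-level factor over 3 years: 1.055 × 1.0561 × 1.051 = 1.1710089605.
Dividing the nominal maturity value by the price-level factor gives the value in today's money.

£480,396.88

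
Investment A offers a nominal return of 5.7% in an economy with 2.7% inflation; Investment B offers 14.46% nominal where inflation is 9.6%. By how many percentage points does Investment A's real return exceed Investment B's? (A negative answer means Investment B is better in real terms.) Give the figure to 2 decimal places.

-1.51

Investment A real return: 1.057/1.027 − 1 = 2.921%.
Investment B real return: 1.1446/1.096 − 1 = 4.434%.
Difference: 2.921 − 4.434 = -1.513 pp.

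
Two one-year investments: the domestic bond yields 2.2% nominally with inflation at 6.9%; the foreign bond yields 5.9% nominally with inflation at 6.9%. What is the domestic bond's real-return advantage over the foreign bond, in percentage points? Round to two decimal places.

-3.46

The domestic bond real return: 1.022/1.069 − 1 = -4.397%.
The foreign bond real return: 1.059/1.069 − 1 = -0.935%.
Difference: -4.397 − (-0.935) = -3.462 pp.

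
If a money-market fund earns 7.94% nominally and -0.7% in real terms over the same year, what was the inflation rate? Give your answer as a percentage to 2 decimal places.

From (1+r_nom) = (1+r_real)(1+π), we get 1+π = (1 + 7.94%)/(1 − 0.7%) = 1.0794/0.993 ≈ 1.08701.
So π ≈ 8.7009%.

8.70%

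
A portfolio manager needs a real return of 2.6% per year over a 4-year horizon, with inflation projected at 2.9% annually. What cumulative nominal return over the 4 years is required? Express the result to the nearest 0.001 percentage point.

Required annual nominal rate: (1+2.6%)(1+2.9%) − 1 = 5.5754%.
Cumulative over 4 years: (1 + 0.055754)^4 − 1 ≈ 0.24237.

24.237%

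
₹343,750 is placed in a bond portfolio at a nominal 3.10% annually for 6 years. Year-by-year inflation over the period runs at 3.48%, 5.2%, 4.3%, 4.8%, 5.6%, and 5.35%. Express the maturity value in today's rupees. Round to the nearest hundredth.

Nominal value at maturity: ₹343,750 × (1 + 3.10%)^6 ≈ ₹412,852.29.
Price-level factor over 6 years: 1.0348 × 1.052 × 1.043 × 1.048 × 1.056 × 1.0535 ≈ 1.3237812001.
The maturity value deflated by that factor is the answer in today's purchasing power.

₹311,873.51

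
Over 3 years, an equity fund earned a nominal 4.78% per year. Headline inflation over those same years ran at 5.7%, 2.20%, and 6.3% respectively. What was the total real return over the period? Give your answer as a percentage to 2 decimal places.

Cumulative inflation factor: 1.057 × 1.0220 × 1.063 ≈ 1.14831.
Nominal growth factor: 1.15036. Real growth factor = 1.15036 / 1.14831 ≈ 1.00179.
Total real return ≈ 0.1788%.

0.18%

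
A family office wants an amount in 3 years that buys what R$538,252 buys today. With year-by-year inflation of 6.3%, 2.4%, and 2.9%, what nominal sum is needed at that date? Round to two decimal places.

Cumulative price-level factor: 1.063 × 1.024 × 1.029 = 1.120078848.
The nominal amount required is R$538,252 scaled up by that factor.

R$602,884.68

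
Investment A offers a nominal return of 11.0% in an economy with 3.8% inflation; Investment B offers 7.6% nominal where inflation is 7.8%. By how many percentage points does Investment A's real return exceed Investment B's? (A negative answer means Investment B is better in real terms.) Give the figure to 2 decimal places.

7.12

Investment A real return: 1.110/1.038 − 1 = 6.936%.
Investment B real return: 1.076/1.078 − 1 = -0.186%.
Difference: 6.936 − (-0.186) = 7.122 pp.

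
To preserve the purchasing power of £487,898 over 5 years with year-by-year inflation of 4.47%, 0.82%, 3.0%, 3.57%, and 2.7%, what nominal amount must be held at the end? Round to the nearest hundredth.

Cumulative price-level factor: 1.0447 × 1.0082 × 1.030 × 1.0357 × 1.027 ≈ 1.1539312435.
Multiplying £487,898 by the price-level factor gives the future nominal sum.

£563,000.75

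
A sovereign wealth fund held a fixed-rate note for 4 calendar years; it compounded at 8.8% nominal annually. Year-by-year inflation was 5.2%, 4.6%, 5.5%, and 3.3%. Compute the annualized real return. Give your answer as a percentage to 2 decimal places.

Cumulative inflation factor: 1.052 × 1.046 × 1.055 × 1.033 ≈ 1.19922.
Nominal growth factor: 1.40125. Real growth factor = 1.40125 / 1.19922 ≈ 1.16846.
Annualized: 1.16846^(1/4) − 1 ≈ 0.03969.

3.97%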